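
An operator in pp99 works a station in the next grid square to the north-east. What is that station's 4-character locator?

Longitude square 9; +1 → 10, wraps to 0, carry into field.
Longitude field P = 15; +1 → 16 = Q.
Latitude square 9; +1 → 10, wraps to 0, carry into field.
Latitude field P = 15; +1 → 16 = Q.

QQ00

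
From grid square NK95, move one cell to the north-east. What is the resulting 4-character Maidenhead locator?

OK06

Longitude square 9; +1 → 10, wraps to 0, carry into field.
Longitude field N = 13; +1 → 14 = O.
Latitude square 5; +1 → 6.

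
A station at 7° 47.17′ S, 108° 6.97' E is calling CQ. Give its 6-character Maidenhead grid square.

Offset from 180°W / 90°S: lon 288.1162°, lat 82.2138°.
Field: lon ⌊288.1162/20⌋ = 14 → O; lat ⌊82.2138/10⌋ = 8 → I.
Square: lon ⌊8.1162/2⌋ = 4; lat ⌊2.2138/1⌋ = 2.
Subsquare: lon ⌊0.1162/0.0833333⌋ = 1 → b; lat ⌊0.2138/0.0416667⌋ = 5 → f.

OI42bf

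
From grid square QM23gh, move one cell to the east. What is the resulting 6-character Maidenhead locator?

Longitude subsquare g = 6; +1 → 7 = h.
The latitude characters are unchanged.

QM23hh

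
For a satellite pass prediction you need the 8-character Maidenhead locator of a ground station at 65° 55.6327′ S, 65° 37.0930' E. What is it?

MC24tb47

Offset from 180°W / 90°S: lon 245.61822°, lat 24.07279°.
Field: lon ⌊245.61822/20⌋ = 12 → M; lat ⌊24.07279/10⌋ = 2 → C.
Square: lon ⌊5.61822/2⌋ = 2; lat ⌊4.07279/1⌋ = 4.
Subsquare: lon ⌊1.61822/0.0833333⌋ = 19 → t; lat ⌊0.07279/0.0416667⌋ = 1 → b.
Extended square: lon ⌊0.03488/0.00833333⌋ = 4; lat ⌊0.03112/0.00416667⌋ = 7.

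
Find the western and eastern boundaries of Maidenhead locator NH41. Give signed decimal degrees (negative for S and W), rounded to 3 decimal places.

Field N=13, H=7: +13·20° lon, +7·10° lat → SW at lon 80°, lat -20°.
Square 4, 1: +4·2° lon, +1·1° lat → SW at lon 88°, lat -19°.
Cell spans 2° lon × 1° lat.
west 88.000, east 90.000.

88.000, 90.000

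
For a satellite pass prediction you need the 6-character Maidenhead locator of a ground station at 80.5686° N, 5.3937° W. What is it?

Offset from 180°W / 90°S: lon 174.6063°, lat 170.5686°.
Field: 174.6063/20 → 8 → I, 170.5686/10 → 17 → R; chars IR.
Square: 14.6063/2 → 7, 0.5686/1 → 0; chars 70.
Subsquare: 0.6063/0.0833333 → 7 → h, 0.5686/0.0416667 → 13 → n; chars hn.

IR70hn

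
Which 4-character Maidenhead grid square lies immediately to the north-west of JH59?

JI40

Longitude square 5; −1 → 4.
Latitude square 9; +1 → 10, wraps to 0, carry into field.
Latitude field H = 7; +1 → 8 = I.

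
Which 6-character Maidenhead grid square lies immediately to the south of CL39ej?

CL39ei

Latitude subsquare j = 9; −1 → 8 = i.
The longitude characters are unchanged.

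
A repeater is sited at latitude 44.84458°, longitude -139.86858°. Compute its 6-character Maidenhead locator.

CN04bu

Shift to the Maidenhead origin (180°W, 90°S): lon 40.1314, lat 134.8446.
Field (20°×10°, letters A–R): lon ⌊40.1314/20⌋ = 2 → C; lat ⌊134.8446/10⌋ = 13 → N.
Square (2°×1°, digits 0–9): lon ⌊0.1314/2⌋ = 0; lat ⌊4.8446/1⌋ = 4.
Subsquare (5′×2.5′, letters a–x): lon ⌊0.1314/0.0833333⌋ = 1 → b; lat ⌊0.8446/0.0416667⌋ = 20 → u.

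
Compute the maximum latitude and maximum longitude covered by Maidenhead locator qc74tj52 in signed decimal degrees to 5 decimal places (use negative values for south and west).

-65.61250, 155.63333

Field Q=16, C=2: +16·20° lon, +2·10° lat → SW at lon 140°, lat -70°.
Square 7, 4: +7·2° lon, +4·1° lat → SW at lon 154°, lat -66°.
Subsquare t=19, j=9: +19·0.0833333° lon, +9·0.0416667° lat → SW at lon 155.583°, lat -65.625°.
Extended square 5, 2: +5·0.00833333° lon, +2·0.00416667° lat → SW at lon 155.625°, lat -65.6167°.
Cell spans 0.00833333° lon × 0.00416667° lat. NE corner is SW corner plus one full cell.
latitude -65.61250, longitude 155.63333.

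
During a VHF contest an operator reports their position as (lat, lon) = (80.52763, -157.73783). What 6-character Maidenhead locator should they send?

BR10dm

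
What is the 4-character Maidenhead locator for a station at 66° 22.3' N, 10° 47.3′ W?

Add 180° to longitude and 90° to latitude: 169.21, 156.37.
Field (20°×10°, letters A–R): lon ⌊169.21/20⌋ = 8 → I; lat ⌊156.37/10⌋ = 15 → P.
Square (2°×1°, digits 0–9): lon ⌊9.21/2⌋ = 4; lat ⌊6.37/1⌋ = 6.

IP46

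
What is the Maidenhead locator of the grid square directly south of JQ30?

Latitude square 0; −1 → -1, wraps to 9, carry into field.
Latitude field Q = 16; −1 → 15 = P.
The longitude characters are unchanged.

JP39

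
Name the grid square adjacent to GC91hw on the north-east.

Longitude subsquare h = 7; +1 → 8 = i.
Latitude subsquare w = 22; +1 → 23 = x.

GC91ix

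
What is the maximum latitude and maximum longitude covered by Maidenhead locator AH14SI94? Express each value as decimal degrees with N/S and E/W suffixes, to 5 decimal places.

15.64583° S, 176.41667° W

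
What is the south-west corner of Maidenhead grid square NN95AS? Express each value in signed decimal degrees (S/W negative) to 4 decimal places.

Field N=13, N=13: +13·20° lon, +13·10° lat → SW at lon 80°, lat 40°.
Square 9, 5: +9·2° lon, +5·1° lat → SW at lon 98°, lat 45°.
Subsquare a=0, s=18: +0·0.0833333° lon, +18·0.0416667° lat → SW at lon 98°, lat 45.75°.
latitude 45.7500, longitude 98.0000.

45.7500, 98.0000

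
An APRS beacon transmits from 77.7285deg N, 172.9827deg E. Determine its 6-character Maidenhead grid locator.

RQ67lr

Add 180° to longitude and 90° to latitude: 352.9827, 167.7285.
Field: lon ⌊352.9827/20⌋ = 17 → R; lat ⌊167.7285/10⌋ = 16 → Q.
Square: lon ⌊12.9827/2⌋ = 6; lat ⌊7.7285/1⌋ = 7.
Subsquare: lon ⌊0.9827/0.0833333⌋ = 11 → l; lat ⌊0.7285/0.0416667⌋ = 17 → r.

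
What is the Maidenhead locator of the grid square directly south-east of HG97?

Longitude square 9; +1 → 10, wraps to 0, carry into field.
Longitude field H = 7; +1 → 8 = I.
Latitude square 7; −1 → 6.

IG06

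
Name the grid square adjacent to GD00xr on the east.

GD10ar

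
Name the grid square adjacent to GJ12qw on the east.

Longitude subsquare q = 16; +1 → 17 = r.
The latitude characters are unchanged.

GJ12rw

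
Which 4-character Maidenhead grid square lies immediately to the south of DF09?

DF08

Latitude square 9; −1 → 8.
The longitude characters are unchanged.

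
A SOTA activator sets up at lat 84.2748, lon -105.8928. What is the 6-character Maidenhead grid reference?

Shift to the Maidenhead origin (180°W, 90°S): lon 74.1072, lat 174.2748.
Field: 74.1072/20 → 3 → D, 174.2748/10 → 17 → R; chars DR.
Square: 14.1072/2 → 7, 4.2748/1 → 4; chars 74.
Subsquare: 0.1072/0.0833333 → 1 → b, 0.2748/0.0416667 → 6 → g; chars bg.

DR74bg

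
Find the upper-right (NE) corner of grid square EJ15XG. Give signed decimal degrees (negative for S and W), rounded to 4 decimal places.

5.2917, -96.0000

Field E=4, J=9: +4·20° lon, +9·10° lat → SW at lon -100°, lat 0°.
Square 1, 5: +1·2° lon, +5·1° lat → SW at lon -98°, lat 5°.
Subsquare x=23, g=6: +23·0.0833333° lon, +6·0.0416667° lat → SW at lon -96.0833°, lat 5.25°.
Cell spans 0.0833333° lon × 0.0416667° lat. NE corner is SW corner plus one full cell.
latitude 5.2917, longitude -96.0000.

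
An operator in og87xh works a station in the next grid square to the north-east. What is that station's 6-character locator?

OG97ai

Longitude subsquare x = 23; +1 → 24, wraps to 0 = a, carry into square.
Longitude square 8; +1 → 9.
Latitude subsquare h = 7; +1 → 8 = i.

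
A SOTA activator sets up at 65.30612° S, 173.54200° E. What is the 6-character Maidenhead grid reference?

Shift to the Maidenhead origin (180°W, 90°S): lon 353.5420, lat 24.6939.
Field: 353.5420/20 → 17 → R, 24.6939/10 → 2 → C; chars RC.
Square: 13.5420/2 → 6, 4.6939/1 → 4; chars 64.
Subsquare: 1.5420/0.0833333 → 18 → s, 0.6939/0.0416667 → 16 → q; chars sq.

RC64sq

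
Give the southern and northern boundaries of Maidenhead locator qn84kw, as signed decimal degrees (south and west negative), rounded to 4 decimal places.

Field Q=16, N=13: +16·20° lon, +13·10° lat → SW at lon 140°, lat 40°.
Square 8, 4: +8·2° lon, +4·1° lat → SW at lon 156°, lat 44°.
Subsquare k=10, w=22: +10·0.0833333° lon, +22·0.0416667° lat → SW at lon 156.833°, lat 44.9167°.
Cell spans 0.0833333° lon × 0.0416667° lat.
south 44.9167, north 44.9583.

44.9167, 44.9583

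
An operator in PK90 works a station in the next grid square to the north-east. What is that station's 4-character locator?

Longitude square 9; +1 → 10, wraps to 0, carry into field.
Longitude field P = 15; +1 → 16 = Q.
Latitude square 0; +1 → 1.

QK01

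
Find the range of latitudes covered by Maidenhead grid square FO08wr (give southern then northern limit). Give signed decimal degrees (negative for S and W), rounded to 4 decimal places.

58.7083, 58.7500

Field F=5, O=14: +5·20° lon, +14·10° lat → SW at lon -80°, lat 50°.
Square 0, 8: +0·2° lon, +8·1° lat → SW at lon -80°, lat 58°.
Subsquare w=22, r=17: +22·0.0833333° lon, +17·0.0416667° lat → SW at lon -78.1667°, lat 58.7083°.
Cell spans 0.0833333° lon × 0.0416667° lat.
south 58.7083, north 58.7500.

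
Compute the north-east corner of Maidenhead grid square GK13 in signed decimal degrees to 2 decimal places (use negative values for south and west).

14.00, -56.00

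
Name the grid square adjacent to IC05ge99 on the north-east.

IC05hf00

Longitude extended square 9; +1 → 10, wraps to 0, carry into subsquare.
Longitude subsquare g = 6; +1 → 7 = h.
Latitude extended square 9; +1 → 10, wraps to 0, carry into subsquare.
Latitude subsquare e = 4; +1 → 5 = f.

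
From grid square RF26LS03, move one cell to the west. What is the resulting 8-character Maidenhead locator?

RF26ks93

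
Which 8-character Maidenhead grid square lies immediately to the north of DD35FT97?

DD35ft98

Latitude extended square 7; +1 → 8.
The longitude characters are unchanged.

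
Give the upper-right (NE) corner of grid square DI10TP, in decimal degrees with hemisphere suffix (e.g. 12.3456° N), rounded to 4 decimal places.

Field D=3, I=8: +3·20° lon, +8·10° lat → SW at lon -120°, lat -10°.
Square 1, 0: +1·2° lon, +0·1° lat → SW at lon -118°, lat -10°.
Subsquare t=19, p=15: +19·0.0833333° lon, +15·0.0416667° lat → SW at lon -116.417°, lat -9.375°.
Cell spans 0.0833333° lon × 0.0416667° lat. NE corner is SW corner plus one full cell.
latitude 9.3333° S, longitude 116.3333° W.

9.3333° S, 116.3333° W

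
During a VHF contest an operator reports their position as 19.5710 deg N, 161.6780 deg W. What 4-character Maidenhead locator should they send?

AK99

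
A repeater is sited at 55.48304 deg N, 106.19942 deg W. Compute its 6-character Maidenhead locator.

DO65vl

Shift to the Maidenhead origin (180°W, 90°S): lon 73.8006, lat 145.4830.
Field: lon ⌊73.8006/20⌋ = 3 → D; lat ⌊145.4830/10⌋ = 14 → O.
Square: lon ⌊13.8006/2⌋ = 6; lat ⌊5.4830/1⌋ = 5.
Subsquare: lon ⌊1.8006/0.0833333⌋ = 21 → v; lat ⌊0.4830/0.0416667⌋ = 11 → l.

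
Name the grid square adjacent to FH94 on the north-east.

GH05

Longitude square 9; +1 → 10, wraps to 0, carry into field.
Longitude field F = 5; +1 → 6 = G.
Latitude square 4; +1 → 5.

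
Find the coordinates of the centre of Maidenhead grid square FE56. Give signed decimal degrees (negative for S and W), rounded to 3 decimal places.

-43.500, -69.000

Field F=5, E=4: +5·20° lon, +4·10° lat → SW at lon -80°, lat -50°.
Square 5, 6: +5·2° lon, +6·1° lat → SW at lon -70°, lat -44°.
Cell spans 2° lon × 1° lat. Centre is SW corner plus half of each.
latitude -43.500, longitude -69.000.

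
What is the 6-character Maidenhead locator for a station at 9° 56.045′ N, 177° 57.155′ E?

Add 180° to longitude and 90° to latitude: 357.9526, 99.9341.
Field: lon ⌊357.9526/20⌋ = 17 → R; lat ⌊99.9341/10⌋ = 9 → J.
Square: lon ⌊17.9526/2⌋ = 8; lat ⌊9.9341/1⌋ = 9.
Subsquare: lon ⌊1.9526/0.0833333⌋ = 23 → x; lat ⌊0.9341/0.0416667⌋ = 22 → w.

RJ89xw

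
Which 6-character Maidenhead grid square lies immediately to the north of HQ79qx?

HR70qa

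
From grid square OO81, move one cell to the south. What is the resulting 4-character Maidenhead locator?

OO80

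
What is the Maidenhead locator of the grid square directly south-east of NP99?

OP08

Longitude square 9; +1 → 10, wraps to 0, carry into field.
Longitude field N = 13; +1 → 14 = O.
Latitude square 9; −1 → 8.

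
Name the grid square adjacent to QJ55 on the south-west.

QJ44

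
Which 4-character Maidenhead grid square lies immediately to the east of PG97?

Longitude square 9; +1 → 10, wraps to 0, carry into field.
Longitude field P = 15; +1 → 16 = Q.
The latitude characters are unchanged.

QG07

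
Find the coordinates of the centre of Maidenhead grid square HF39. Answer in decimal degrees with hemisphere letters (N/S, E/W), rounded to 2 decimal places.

Field H=7, F=5: +7·20° lon, +5·10° lat → SW at lon -40°, lat -40°.
Square 3, 9: +3·2° lon, +9·1° lat → SW at lon -34°, lat -31°.
Cell spans 2° lon × 1° lat. Centre is SW corner plus half of each.
latitude 30.50° S, longitude 33.00° W.

30.50° S, 33.00° W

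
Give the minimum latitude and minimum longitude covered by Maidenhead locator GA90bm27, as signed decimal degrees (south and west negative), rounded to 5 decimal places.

-89.47083, -41.90000

Field G=6, A=0: +6·20° lon, +0·10° lat → SW at lon -60°, lat -90°.
Square 9, 0: +9·2° lon, +0·1° lat → SW at lon -42°, lat -90°.
Subsquare b=1, m=12: +1·0.0833333° lon, +12·0.0416667° lat → SW at lon -41.9167°, lat -89.5°.
Extended square 2, 7: +2·0.00833333° lon, +7·0.00416667° lat → SW at lon -41.9°, lat -89.4708°.
latitude -89.47083, longitude -41.90000.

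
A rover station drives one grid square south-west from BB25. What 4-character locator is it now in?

Longitude square 2; −1 → 1.
Latitude square 5; −1 → 4.

BB14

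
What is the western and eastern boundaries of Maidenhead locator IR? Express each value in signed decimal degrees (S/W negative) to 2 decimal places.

Field I=8, R=17: +8·20° lon, +17·10° lat → SW at lon -20°, lat 80°.
Cell spans 20° lon × 10° lat.
west -20.00, east 0.00.

-20.00, 0.00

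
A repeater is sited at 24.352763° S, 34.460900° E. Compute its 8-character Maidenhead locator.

KG75fp55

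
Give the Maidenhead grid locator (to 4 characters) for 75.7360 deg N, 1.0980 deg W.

IQ95

Offset from 180°W / 90°S: lon 178.90°, lat 165.74°.
Field: lon ⌊178.90/20⌋ = 8 → I; lat ⌊165.74/10⌋ = 16 → Q.
Square: lon ⌊18.90/2⌋ = 9; lat ⌊5.74/1⌋ = 5.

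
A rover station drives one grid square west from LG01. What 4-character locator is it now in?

KG91

Longitude square 0; −1 → -1, wraps to 9, carry into field.
Longitude field L = 11; −1 → 10 = K.
The latitude characters are unchanged.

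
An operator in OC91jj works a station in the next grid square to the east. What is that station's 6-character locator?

OC91kj

Longitude subsquare j = 9; +1 → 10 = k.
The latitude characters are unchanged.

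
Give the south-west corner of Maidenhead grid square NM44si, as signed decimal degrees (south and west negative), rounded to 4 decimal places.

Field N=13, M=12: +13·20° lon, +12·10° lat → SW at lon 80°, lat 30°.
Square 4, 4: +4·2° lon, +4·1° lat → SW at lon 88°, lat 34°.
Subsquare s=18, i=8: +18·0.0833333° lon, +8·0.0416667° lat → SW at lon 89.5°, lat 34.3333°.
latitude 34.3333, longitude 89.5000.

34.3333, 89.5000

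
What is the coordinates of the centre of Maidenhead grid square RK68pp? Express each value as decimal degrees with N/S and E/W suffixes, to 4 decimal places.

18.6458° N, 173.2917° E

Field R=17, K=10: +17·20° lon, +10·10° lat → SW at lon 160°, lat 10°.
Square 6, 8: +6·2° lon, +8·1° lat → SW at lon 172°, lat 18°.
Subsquare p=15, p=15: +15·0.0833333° lon, +15·0.0416667° lat → SW at lon 173.25°, lat 18.625°.
Cell spans 0.0833333° lon × 0.0416667° lat. Centre is SW corner plus half of each.
latitude 18.6458° N, longitude 173.2917° E.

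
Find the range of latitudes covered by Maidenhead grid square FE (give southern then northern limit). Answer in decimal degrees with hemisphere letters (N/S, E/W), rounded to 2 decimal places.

Field F=5, E=4: +5·20° lon, +4·10° lat → SW at lon -80°, lat -50°.
Cell spans 20° lon × 10° lat.
south 50.00° S, north 40.00° S.

50.00° S, 40.00° S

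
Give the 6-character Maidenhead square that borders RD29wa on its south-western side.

RD28vx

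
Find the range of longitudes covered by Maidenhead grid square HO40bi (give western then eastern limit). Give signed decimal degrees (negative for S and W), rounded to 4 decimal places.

-31.9167, -31.8333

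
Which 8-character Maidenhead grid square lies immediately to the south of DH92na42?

Latitude extended square 2; −1 → 1.
The longitude characters are unchanged.

DH92na41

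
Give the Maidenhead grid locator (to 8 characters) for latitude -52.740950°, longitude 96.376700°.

Add 180° to longitude and 90° to latitude: 276.37670, 37.25905.
Field: 276.37670/20 → 13 → N, 37.25905/10 → 3 → D; chars ND.
Square: 16.37670/2 → 8, 7.25905/1 → 7; chars 87.
Subsquare: 0.37670/0.0833333 → 4 → e, 0.25905/0.0416667 → 6 → g; chars eg.
Extended square: 0.04337/0.00833333 → 5, 0.00905/0.00416667 → 2; chars 52.

ND87eg52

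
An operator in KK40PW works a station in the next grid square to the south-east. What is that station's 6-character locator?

KK40qv

Longitude subsquare p = 15; +1 → 16 = q.
Latitude subsquare w = 22; −1 → 21 = v.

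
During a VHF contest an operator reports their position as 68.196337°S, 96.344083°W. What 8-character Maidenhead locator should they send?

EC11tt82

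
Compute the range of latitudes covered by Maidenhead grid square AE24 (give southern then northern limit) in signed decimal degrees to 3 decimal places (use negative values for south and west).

-46.000, -45.000

Field A=0, E=4: +0·20° lon, +4·10° lat → SW at lon -180°, lat -50°.
Square 2, 4: +2·2° lon, +4·1° lat → SW at lon -176°, lat -46°.
Cell spans 2° lon × 1° lat.
south -46.000, north -45.000.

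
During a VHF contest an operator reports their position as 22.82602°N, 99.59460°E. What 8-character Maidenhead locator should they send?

NL92tt18

Offset from 180°W / 90°S: lon 279.59460°, lat 112.82602°.
Field (20°×10°, letters A–R): 279.59460/20 → 13 → N, 112.82602/10 → 11 → L; chars NL.
Square (2°×1°, digits 0–9): 19.59460/2 → 9, 2.82602/1 → 2; chars 92.
Subsquare (5′×2.5′, letters a–x): 1.59460/0.0833333 → 19 → t, 0.82602/0.0416667 → 19 → t; chars tt.
Extended square (30″×15″, digits 0–9): 0.01127/0.00833333 → 1, 0.03435/0.00416667 → 8; chars 18.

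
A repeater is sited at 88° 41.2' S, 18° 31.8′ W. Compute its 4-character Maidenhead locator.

Shift to the Maidenhead origin (180°W, 90°S): lon 161.47, lat 1.31.
Field: lon ⌊161.47/20⌋ = 8 → I; lat ⌊1.31/10⌋ = 0 → A.
Square: lon ⌊1.47/2⌋ = 0; lat ⌊1.31/1⌋ = 1.

IA01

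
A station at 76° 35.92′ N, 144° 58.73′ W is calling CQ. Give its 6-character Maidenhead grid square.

Offset from 180°W / 90°S: lon 35.0212°, lat 166.5987°.
Field: lon ⌊35.0212/20⌋ = 1 → B; lat ⌊166.5987/10⌋ = 16 → Q.
Square: lon ⌊15.0212/2⌋ = 7; lat ⌊6.5987/1⌋ = 6.
Subsquare: lon ⌊1.0212/0.0833333⌋ = 12 → m; lat ⌊0.5987/0.0416667⌋ = 14 → o.

BQ76mo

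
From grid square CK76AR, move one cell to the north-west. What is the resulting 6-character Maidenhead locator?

CK66xs

Longitude subsquare a = 0; −1 → -1, wraps to 23 = x, carry into square.
Longitude square 7; −1 → 6.
Latitude subsquare r = 17; +1 → 18 = s.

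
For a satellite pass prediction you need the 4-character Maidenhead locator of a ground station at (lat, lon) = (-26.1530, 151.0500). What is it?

QG53

Add 180° to longitude and 90° to latitude: 331.05, 63.85.
Field: lon ⌊331.05/20⌋ = 16 → Q; lat ⌊63.85/10⌋ = 6 → G.
Square: lon ⌊11.05/2⌋ = 5; lat ⌊3.85/1⌋ = 3.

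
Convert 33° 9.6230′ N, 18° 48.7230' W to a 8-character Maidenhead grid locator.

IM03od28

Offset from 180°W / 90°S: lon 161.18795°, lat 123.16038°.
Field (20°×10°, letters A–R): lon ⌊161.18795/20⌋ = 8 → I; lat ⌊123.16038/10⌋ = 12 → M.
Square (2°×1°, digits 0–9): lon ⌊1.18795/2⌋ = 0; lat ⌊3.16038/1⌋ = 3.
Subsquare (5′×2.5′, letters a–x): lon ⌊1.18795/0.0833333⌋ = 14 → o; lat ⌊0.16038/0.0416667⌋ = 3 → d.
Extended square (30″×15″, digits 0–9): lon ⌊0.02128/0.00833333⌋ = 2; lat ⌊0.03538/0.00416667⌋ = 8.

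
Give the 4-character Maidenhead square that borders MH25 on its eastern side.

MH35

Longitude square 2; +1 → 3.
The latitude characters are unchanged.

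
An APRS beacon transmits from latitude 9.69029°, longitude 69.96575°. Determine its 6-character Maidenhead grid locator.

Offset from 180°W / 90°S: lon 249.9658°, lat 99.6903°.
Field (20°×10°, letters A–R): 249.9658/20 → 12 → M, 99.6903/10 → 9 → J; chars MJ.
Square (2°×1°, digits 0–9): 9.9658/2 → 4, 9.6903/1 → 9; chars 49.
Subsquare (5′×2.5′, letters a–x): 1.9658/0.0833333 → 23 → x, 0.6903/0.0416667 → 16 → q; chars xq.

MJ49xq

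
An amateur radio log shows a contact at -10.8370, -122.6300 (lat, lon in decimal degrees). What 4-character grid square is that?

Offset from 180°W / 90°S: lon 57.37°, lat 79.16°.
Field (20°×10°, letters A–R): 57.37/20 → 2 → C, 79.16/10 → 7 → H; chars CH.
Square (2°×1°, digits 0–9): 17.37/2 → 8, 9.16/1 → 9; chars 89.

CH89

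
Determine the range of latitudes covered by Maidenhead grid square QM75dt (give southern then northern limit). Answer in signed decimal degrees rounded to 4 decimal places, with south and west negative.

Field Q=16, M=12: +16·20° lon, +12·10° lat → SW at lon 140°, lat 30°.
Square 7, 5: +7·2° lon, +5·1° lat → SW at lon 154°, lat 35°.
Subsquare d=3, t=19: +3·0.0833333° lon, +19·0.0416667° lat → SW at lon 154.25°, lat 35.7917°.
Cell spans 0.0833333° lon × 0.0416667° lat.
south 35.7917, north 35.8333.

35.7917, 35.8333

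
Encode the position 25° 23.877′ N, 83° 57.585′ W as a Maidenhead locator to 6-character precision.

EL85aj

Offset from 180°W / 90°S: lon 96.0403°, lat 115.3980°.
Field (20°×10°, letters A–R): lon ⌊96.0403/20⌋ = 4 → E; lat ⌊115.3980/10⌋ = 11 → L.
Square (2°×1°, digits 0–9): lon ⌊16.0403/2⌋ = 8; lat ⌊5.3980/1⌋ = 5.
Subsquare (5′×2.5′, letters a–x): lon ⌊0.0403/0.0833333⌋ = 0 → a; lat ⌊0.3980/0.0416667⌋ = 9 → j.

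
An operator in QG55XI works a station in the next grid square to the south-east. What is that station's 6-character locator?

Longitude subsquare x = 23; +1 → 24, wraps to 0 = a, carry into square.
Longitude square 5; +1 → 6.
Latitude subsquare i = 8; −1 → 7 = h.

QG65ah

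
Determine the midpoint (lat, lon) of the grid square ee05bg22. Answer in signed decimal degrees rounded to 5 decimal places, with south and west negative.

-44.73958, -99.89583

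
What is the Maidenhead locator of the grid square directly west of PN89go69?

Longitude extended square 6; −1 → 5.
The latitude characters are unchanged.

PN89go59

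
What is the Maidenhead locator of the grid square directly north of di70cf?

Latitude subsquare f = 5; +1 → 6 = g.
The longitude characters are unchanged.

DI70cg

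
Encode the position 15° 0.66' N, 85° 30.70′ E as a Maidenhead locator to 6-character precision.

Add 180° to longitude and 90° to latitude: 265.5117, 105.0110.
Field: lon ⌊265.5117/20⌋ = 13 → N; lat ⌊105.0110/10⌋ = 10 → K.
Square: lon ⌊5.5117/2⌋ = 2; lat ⌊5.0110/1⌋ = 5.
Subsquare: lon ⌊1.5117/0.0833333⌋ = 18 → s; lat ⌊0.0110/0.0416667⌋ = 0 → a.

NK25sa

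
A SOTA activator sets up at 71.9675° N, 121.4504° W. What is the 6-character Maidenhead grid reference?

CQ91gx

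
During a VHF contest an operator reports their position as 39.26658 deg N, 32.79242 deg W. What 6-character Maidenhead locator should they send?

Shift to the Maidenhead origin (180°W, 90°S): lon 147.2076, lat 129.2666.
Field: lon ⌊147.2076/20⌋ = 7 → H; lat ⌊129.2666/10⌋ = 12 → M.
Square: lon ⌊7.2076/2⌋ = 3; lat ⌊9.2666/1⌋ = 9.
Subsquare: lon ⌊1.2076/0.0833333⌋ = 14 → o; lat ⌊0.2666/0.0416667⌋ = 6 → g.

HM39og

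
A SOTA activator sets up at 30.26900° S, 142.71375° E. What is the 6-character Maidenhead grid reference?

QF19ir

Shift to the Maidenhead origin (180°W, 90°S): lon 322.7138, lat 59.7310.
Field: 322.7138/20 → 16 → Q, 59.7310/10 → 5 → F; chars QF.
Square: 2.7138/2 → 1, 9.7310/1 → 9; chars 19.
Subsquare: 0.7138/0.0833333 → 8 → i, 0.7310/0.0416667 → 17 → r; chars ir.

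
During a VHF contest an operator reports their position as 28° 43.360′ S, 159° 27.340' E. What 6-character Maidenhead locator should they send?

QG91rg

Shift to the Maidenhead origin (180°W, 90°S): lon 339.4557, lat 61.2773.
Field: lon ⌊339.4557/20⌋ = 16 → Q; lat ⌊61.2773/10⌋ = 6 → G.
Square: lon ⌊19.4557/2⌋ = 9; lat ⌊1.2773/1⌋ = 1.
Subsquare: lon ⌊1.4557/0.0833333⌋ = 17 → r; lat ⌊0.2773/0.0416667⌋ = 6 → g.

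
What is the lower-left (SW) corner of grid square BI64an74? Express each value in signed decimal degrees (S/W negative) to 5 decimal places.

Field B=1, I=8: +1·20° lon, +8·10° lat → SW at lon -160°, lat -10°.
Square 6, 4: +6·2° lon, +4·1° lat → SW at lon -148°, lat -6°.
Subsquare a=0, n=13: +0·0.0833333° lon, +13·0.0416667° lat → SW at lon -148°, lat -5.45833°.
Extended square 7, 4: +7·0.00833333° lon, +4·0.00416667° lat → SW at lon -147.942°, lat -5.44167°.
latitude -5.44167, longitude -147.94167.

-5.44167, -147.94167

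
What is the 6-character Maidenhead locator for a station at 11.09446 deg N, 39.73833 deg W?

HK01dc

Offset from 180°W / 90°S: lon 140.2617°, lat 101.0945°.
Field: lon ⌊140.2617/20⌋ = 7 → H; lat ⌊101.0945/10⌋ = 10 → K.
Square: lon ⌊0.2617/2⌋ = 0; lat ⌊1.0945/1⌋ = 1.
Subsquare: lon ⌊0.2617/0.0833333⌋ = 3 → d; lat ⌊0.0945/0.0416667⌋ = 2 → c.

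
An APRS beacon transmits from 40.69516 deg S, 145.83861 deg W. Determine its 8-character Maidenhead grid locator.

BE79bh93

Offset from 180°W / 90°S: lon 34.16139°, lat 49.30484°.
Field: 34.16139/20 → 1 → B, 49.30484/10 → 4 → E; chars BE.
Square: 14.16139/2 → 7, 9.30484/1 → 9; chars 79.
Subsquare: 0.16139/0.0833333 → 1 → b, 0.30484/0.0416667 → 7 → h; chars bh.
Extended square: 0.07806/0.00833333 → 9, 0.01317/0.00416667 → 3; chars 93.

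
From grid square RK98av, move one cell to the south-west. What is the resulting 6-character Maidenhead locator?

RK88xu

Longitude subsquare a = 0; −1 → -1, wraps to 23 = x, carry into square.
Longitude square 9; −1 → 8.
Latitude subsquare v = 21; −1 → 20 = u.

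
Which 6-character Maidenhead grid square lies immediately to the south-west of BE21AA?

BE10xx

Longitude subsquare a = 0; −1 → -1, wraps to 23 = x, carry into square.
Longitude square 2; −1 → 1.
Latitude subsquare a = 0; −1 → -1, wraps to 23 = x, carry into square.
Latitude square 1; −1 → 0.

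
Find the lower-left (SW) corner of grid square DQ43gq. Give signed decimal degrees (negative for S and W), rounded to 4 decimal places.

73.6667, -111.5000

Field D=3, Q=16: +3·20° lon, +16·10° lat → SW at lon -120°, lat 70°.
Square 4, 3: +4·2° lon, +3·1° lat → SW at lon -112°, lat 73°.
Subsquare g=6, q=16: +6·0.0833333° lon, +16·0.0416667° lat → SW at lon -111.5°, lat 73.6667°.
latitude 73.6667, longitude -111.5000.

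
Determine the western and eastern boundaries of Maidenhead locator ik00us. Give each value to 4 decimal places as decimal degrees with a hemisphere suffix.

Field I=8, K=10: +8·20° lon, +10·10° lat → SW at lon -20°, lat 10°.
Square 0, 0: +0·2° lon, +0·1° lat → SW at lon -20°, lat 10°.
Subsquare u=20, s=18: +20·0.0833333° lon, +18·0.0416667° lat → SW at lon -18.3333°, lat 10.75°.
Cell spans 0.0833333° lon × 0.0416667° lat.
west 18.3333° W, east 18.2500° W.

18.3333° W, 18.2500° W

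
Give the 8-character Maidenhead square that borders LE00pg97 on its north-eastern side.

LE00qg08

Longitude extended square 9; +1 → 10, wraps to 0, carry into subsquare.
Longitude subsquare p = 15; +1 → 16 = q.
Latitude extended square 7; +1 → 8.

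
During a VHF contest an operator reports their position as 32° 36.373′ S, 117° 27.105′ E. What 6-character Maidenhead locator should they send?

OF87rj

Add 180° to longitude and 90° to latitude: 297.4518, 57.3938.
Field: lon ⌊297.4518/20⌋ = 14 → O; lat ⌊57.3938/10⌋ = 5 → F.
Square: lon ⌊17.4518/2⌋ = 8; lat ⌊7.3938/1⌋ = 7.
Subsquare: lon ⌊1.4518/0.0833333⌋ = 17 → r; lat ⌊0.3938/0.0416667⌋ = 9 → j.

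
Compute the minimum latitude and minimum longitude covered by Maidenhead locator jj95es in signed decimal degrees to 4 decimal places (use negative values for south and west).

5.7500, 18.3333

Field J=9, J=9: +9·20° lon, +9·10° lat → SW at lon 0°, lat 0°.
Square 9, 5: +9·2° lon, +5·1° lat → SW at lon 18°, lat 5°.
Subsquare e=4, s=18: +4·0.0833333° lon, +18·0.0416667° lat → SW at lon 18.3333°, lat 5.75°.
latitude 5.7500, longitude 18.3333.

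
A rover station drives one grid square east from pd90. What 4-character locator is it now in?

QD00

Longitude square 9; +1 → 10, wraps to 0, carry into field.
Longitude field P = 15; +1 → 16 = Q.
The latitude characters are unchanged.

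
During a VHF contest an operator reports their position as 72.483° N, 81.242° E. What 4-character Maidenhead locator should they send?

NQ02

Shift to the Maidenhead origin (180°W, 90°S): lon 261.24, lat 162.48.
Field: 261.24/20 → 13 → N, 162.48/10 → 16 → Q; chars NQ.
Square: 1.24/2 → 0, 2.48/1 → 2; chars 02.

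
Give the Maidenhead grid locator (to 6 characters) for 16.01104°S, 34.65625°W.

Add 180° to longitude and 90° to latitude: 145.3438, 73.9890.
Field: 145.3438/20 → 7 → H, 73.9890/10 → 7 → H; chars HH.
Square: 5.3438/2 → 2, 3.9890/1 → 3; chars 23.
Subsquare: 1.3438/0.0833333 → 16 → q, 0.9890/0.0416667 → 23 → x; chars qx.

HH23qx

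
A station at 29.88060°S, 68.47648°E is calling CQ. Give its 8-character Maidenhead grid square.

MG40fc78

Add 180° to longitude and 90° to latitude: 248.47648, 60.11940.
Field: lon ⌊248.47648/20⌋ = 12 → M; lat ⌊60.11940/10⌋ = 6 → G.
Square: lon ⌊8.47648/2⌋ = 4; lat ⌊0.11940/1⌋ = 0.
Subsquare: lon ⌊0.47648/0.0833333⌋ = 5 → f; lat ⌊0.11940/0.0416667⌋ = 2 → c.
Extended square: lon ⌊0.05981/0.00833333⌋ = 7; lat ⌊0.03607/0.00416667⌋ = 8.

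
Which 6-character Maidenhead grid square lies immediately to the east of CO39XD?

Longitude subsquare x = 23; +1 → 24, wraps to 0 = a, carry into square.
Longitude square 3; +1 → 4.
The latitude characters are unchanged.

CO49ad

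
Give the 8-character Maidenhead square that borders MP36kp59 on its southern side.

MP36kp58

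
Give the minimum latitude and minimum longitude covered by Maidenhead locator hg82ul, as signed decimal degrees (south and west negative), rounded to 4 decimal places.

-27.5417, -22.3333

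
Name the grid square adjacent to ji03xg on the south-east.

Longitude subsquare x = 23; +1 → 24, wraps to 0 = a, carry into square.
Longitude square 0; +1 → 1.
Latitude subsquare g = 6; −1 → 5 = f.

JI13af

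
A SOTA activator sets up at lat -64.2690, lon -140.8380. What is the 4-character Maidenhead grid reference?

BC95

Offset from 180°W / 90°S: lon 39.16°, lat 25.73°.
Field: 39.16/20 → 1 → B, 25.73/10 → 2 → C; chars BC.
Square: 19.16/2 → 9, 5.73/1 → 5; chars 95.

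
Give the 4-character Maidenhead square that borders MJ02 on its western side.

LJ92

Longitude square 0; −1 → -1, wraps to 9, carry into field.
Longitude field M = 12; −1 → 11 = L.
The latitude characters are unchanged.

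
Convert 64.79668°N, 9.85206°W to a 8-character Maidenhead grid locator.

Add 180° to longitude and 90° to latitude: 170.14794, 154.79668.
Field: lon ⌊170.14794/20⌋ = 8 → I; lat ⌊154.79668/10⌋ = 15 → P.
Square: lon ⌊10.14794/2⌋ = 5; lat ⌊4.79668/1⌋ = 4.
Subsquare: lon ⌊0.14794/0.0833333⌋ = 1 → b; lat ⌊0.79668/0.0416667⌋ = 19 → t.
Extended square: lon ⌊0.06461/0.00833333⌋ = 7; lat ⌊0.00501/0.00416667⌋ = 1.

IP54bt71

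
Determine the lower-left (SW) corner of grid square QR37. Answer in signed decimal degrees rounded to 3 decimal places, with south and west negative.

Field Q=16, R=17: +16·20° lon, +17·10° lat → SW at lon 140°, lat 80°.
Square 3, 7: +3·2° lon, +7·1° lat → SW at lon 146°, lat 87°.
latitude 87.000, longitude 146.000.

87.000, 146.000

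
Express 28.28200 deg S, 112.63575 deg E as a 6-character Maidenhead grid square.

Add 180° to longitude and 90° to latitude: 292.6358, 61.7180.
Field: lon ⌊292.6358/20⌋ = 14 → O; lat ⌊61.7180/10⌋ = 6 → G.
Square: lon ⌊12.6358/2⌋ = 6; lat ⌊1.7180/1⌋ = 1.
Subsquare: lon ⌊0.6358/0.0833333⌋ = 7 → h; lat ⌊0.7180/0.0416667⌋ = 17 → r.

OG61hr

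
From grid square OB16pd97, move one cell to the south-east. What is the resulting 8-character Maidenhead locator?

Longitude extended square 9; +1 → 10, wraps to 0, carry into subsquare.
Longitude subsquare p = 15; +1 → 16 = q.
Latitude extended square 7; −1 → 6.

OB16qd06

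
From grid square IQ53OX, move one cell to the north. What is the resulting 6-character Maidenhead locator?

IQ54oa

Latitude subsquare x = 23; +1 → 24, wraps to 0 = a, carry into square.
Latitude square 3; +1 → 4.
The longitude characters are unchanged.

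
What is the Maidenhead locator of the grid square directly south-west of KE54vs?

KE54ur

Longitude subsquare v = 21; −1 → 20 = u.
Latitude subsquare s = 18; −1 → 17 = r.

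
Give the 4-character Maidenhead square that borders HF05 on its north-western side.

GF96

Longitude square 0; −1 → -1, wraps to 9, carry into field.
Longitude field H = 7; −1 → 6 = G.
Latitude square 5; +1 → 6.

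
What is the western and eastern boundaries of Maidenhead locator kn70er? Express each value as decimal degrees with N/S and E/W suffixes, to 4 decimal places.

34.3333° E, 34.4167° E

Field K=10, N=13: +10·20° lon, +13·10° lat → SW at lon 20°, lat 40°.
Square 7, 0: +7·2° lon, +0·1° lat → SW at lon 34°, lat 40°.
Subsquare e=4, r=17: +4·0.0833333° lon, +17·0.0416667° lat → SW at lon 34.3333°, lat 40.7083°.
Cell spans 0.0833333° lon × 0.0416667° lat.
west 34.3333° E, east 34.4167° E.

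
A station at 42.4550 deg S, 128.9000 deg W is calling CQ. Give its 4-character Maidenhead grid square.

CE57

Add 180° to longitude and 90° to latitude: 51.10, 47.55.
Field: lon ⌊51.10/20⌋ = 2 → C; lat ⌊47.55/10⌋ = 4 → E.
Square: lon ⌊11.10/2⌋ = 5; lat ⌊7.55/1⌋ = 7.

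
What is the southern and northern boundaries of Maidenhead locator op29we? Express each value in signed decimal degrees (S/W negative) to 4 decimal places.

69.1667, 69.2083

Field O=14, P=15: +14·20° lon, +15·10° lat → SW at lon 100°, lat 60°.
Square 2, 9: +2·2° lon, +9·1° lat → SW at lon 104°, lat 69°.
Subsquare w=22, e=4: +22·0.0833333° lon, +4·0.0416667° lat → SW at lon 105.833°, lat 69.1667°.
Cell spans 0.0833333° lon × 0.0416667° lat.
south 69.1667, north 69.2083.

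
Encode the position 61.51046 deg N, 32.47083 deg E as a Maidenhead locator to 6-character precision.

Add 180° to longitude and 90° to latitude: 212.4708, 151.5105.
Field (20°×10°, letters A–R): lon ⌊212.4708/20⌋ = 10 → K; lat ⌊151.5105/10⌋ = 15 → P.
Square (2°×1°, digits 0–9): lon ⌊12.4708/2⌋ = 6; lat ⌊1.5105/1⌋ = 1.
Subsquare (5′×2.5′, letters a–x): lon ⌊0.4708/0.0833333⌋ = 5 → f; lat ⌊0.5105/0.0416667⌋ = 12 → m.

KP61fm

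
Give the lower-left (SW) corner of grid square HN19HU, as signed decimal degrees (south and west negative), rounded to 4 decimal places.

49.8333, -37.4167

Field H=7, N=13: +7·20° lon, +13·10° lat → SW at lon -40°, lat 40°.
Square 1, 9: +1·2° lon, +9·1° lat → SW at lon -38°, lat 49°.
Subsquare h=7, u=20: +7·0.0833333° lon, +20·0.0416667° lat → SW at lon -37.4167°, lat 49.8333°.
latitude 49.8333, longitude -37.4167.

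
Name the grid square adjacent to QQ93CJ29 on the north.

Latitude extended square 9; +1 → 10, wraps to 0, carry into subsquare.
Latitude subsquare j = 9; +1 → 10 = k.
The longitude characters are unchanged.

QQ93ck20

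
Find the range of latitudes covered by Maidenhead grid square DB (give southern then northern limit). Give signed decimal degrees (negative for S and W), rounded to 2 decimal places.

-80.00, -70.00

Field D=3, B=1: +3·20° lon, +1·10° lat → SW at lon -120°, lat -80°.
Cell spans 20° lon × 10° lat.
south -80.00, north -70.00.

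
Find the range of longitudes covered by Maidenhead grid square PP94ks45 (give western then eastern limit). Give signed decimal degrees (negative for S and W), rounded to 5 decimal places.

Field P=15, P=15: +15·20° lon, +15·10° lat → SW at lon 120°, lat 60°.
Square 9, 4: +9·2° lon, +4·1° lat → SW at lon 138°, lat 64°.
Subsquare k=10, s=18: +10·0.0833333° lon, +18·0.0416667° lat → SW at lon 138.833°, lat 64.75°.
Extended square 4, 5: +4·0.00833333° lon, +5·0.00416667° lat → SW at lon 138.867°, lat 64.7708°.
Cell spans 0.00833333° lon × 0.00416667° lat.
west 138.86667, east 138.87500.

138.86667, 138.87500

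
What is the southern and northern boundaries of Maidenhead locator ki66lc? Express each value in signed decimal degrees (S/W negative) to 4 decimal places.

-3.9167, -3.8750

Field K=10, I=8: +10·20° lon, +8·10° lat → SW at lon 20°, lat -10°.
Square 6, 6: +6·2° lon, +6·1° lat → SW at lon 32°, lat -4°.
Subsquare l=11, c=2: +11·0.0833333° lon, +2·0.0416667° lat → SW at lon 32.9167°, lat -3.91667°.
Cell spans 0.0833333° lon × 0.0416667° lat.
south -3.9167, north -3.8750.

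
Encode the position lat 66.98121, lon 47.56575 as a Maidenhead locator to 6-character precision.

Add 180° to longitude and 90° to latitude: 227.5658, 156.9812.
Field (20°×10°, letters A–R): lon ⌊227.5658/20⌋ = 11 → L; lat ⌊156.9812/10⌋ = 15 → P.
Square (2°×1°, digits 0–9): lon ⌊7.5658/2⌋ = 3; lat ⌊6.9812/1⌋ = 6.
Subsquare (5′×2.5′, letters a–x): lon ⌊1.5658/0.0833333⌋ = 18 → s; lat ⌊0.9812/0.0416667⌋ = 23 → x.

LP36sx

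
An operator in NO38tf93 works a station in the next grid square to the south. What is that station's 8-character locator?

NO38tf92

Latitude extended square 3; −1 → 2.
The longitude characters are unchanged.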